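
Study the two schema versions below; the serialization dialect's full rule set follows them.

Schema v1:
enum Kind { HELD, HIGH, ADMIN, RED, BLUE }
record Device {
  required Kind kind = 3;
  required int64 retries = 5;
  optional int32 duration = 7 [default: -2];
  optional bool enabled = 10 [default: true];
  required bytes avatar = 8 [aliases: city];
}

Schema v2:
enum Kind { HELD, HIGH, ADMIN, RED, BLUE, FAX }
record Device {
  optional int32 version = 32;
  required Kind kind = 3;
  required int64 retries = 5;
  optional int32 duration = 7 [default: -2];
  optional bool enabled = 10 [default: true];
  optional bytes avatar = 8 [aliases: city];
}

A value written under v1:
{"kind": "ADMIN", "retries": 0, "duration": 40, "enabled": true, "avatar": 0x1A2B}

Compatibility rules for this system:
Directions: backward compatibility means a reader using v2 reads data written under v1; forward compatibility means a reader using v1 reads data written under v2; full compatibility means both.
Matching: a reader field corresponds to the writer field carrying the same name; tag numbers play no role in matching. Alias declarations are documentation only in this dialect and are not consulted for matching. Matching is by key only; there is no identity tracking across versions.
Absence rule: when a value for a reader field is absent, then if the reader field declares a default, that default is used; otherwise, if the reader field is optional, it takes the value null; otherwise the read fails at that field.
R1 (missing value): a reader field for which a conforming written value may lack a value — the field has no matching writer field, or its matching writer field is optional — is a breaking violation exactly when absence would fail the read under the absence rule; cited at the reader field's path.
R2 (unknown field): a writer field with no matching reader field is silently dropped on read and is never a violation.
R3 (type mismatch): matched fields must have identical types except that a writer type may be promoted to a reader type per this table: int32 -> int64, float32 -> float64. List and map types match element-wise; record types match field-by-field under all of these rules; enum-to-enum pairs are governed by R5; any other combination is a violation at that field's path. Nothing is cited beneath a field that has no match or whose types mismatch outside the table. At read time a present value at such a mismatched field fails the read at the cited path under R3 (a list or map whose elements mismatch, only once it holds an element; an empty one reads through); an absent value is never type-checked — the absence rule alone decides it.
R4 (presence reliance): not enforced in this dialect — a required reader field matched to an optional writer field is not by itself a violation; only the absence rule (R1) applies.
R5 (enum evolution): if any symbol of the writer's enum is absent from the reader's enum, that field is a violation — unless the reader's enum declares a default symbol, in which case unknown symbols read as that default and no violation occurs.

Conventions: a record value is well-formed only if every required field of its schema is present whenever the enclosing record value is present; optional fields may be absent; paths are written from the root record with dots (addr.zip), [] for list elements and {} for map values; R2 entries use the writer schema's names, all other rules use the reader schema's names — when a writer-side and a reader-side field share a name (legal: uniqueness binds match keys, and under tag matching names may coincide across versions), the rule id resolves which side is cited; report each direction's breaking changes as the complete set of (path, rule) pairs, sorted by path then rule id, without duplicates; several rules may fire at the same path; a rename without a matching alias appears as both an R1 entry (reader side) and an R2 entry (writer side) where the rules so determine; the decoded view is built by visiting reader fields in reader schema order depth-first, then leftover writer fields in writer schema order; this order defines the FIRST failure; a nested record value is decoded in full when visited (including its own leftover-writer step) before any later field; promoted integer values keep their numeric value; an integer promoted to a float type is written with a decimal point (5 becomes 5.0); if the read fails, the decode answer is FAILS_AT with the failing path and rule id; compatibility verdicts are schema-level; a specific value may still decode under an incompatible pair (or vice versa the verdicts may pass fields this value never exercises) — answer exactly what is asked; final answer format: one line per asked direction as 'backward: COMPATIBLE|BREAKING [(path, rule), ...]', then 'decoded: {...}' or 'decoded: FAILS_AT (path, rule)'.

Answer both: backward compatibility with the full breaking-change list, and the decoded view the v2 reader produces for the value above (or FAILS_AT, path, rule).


in Device below, arrows point writer -> reader
checking backward for Device: reader v2 against writer v1:
  version has no writer counterpart
  Kind -> Kind, writer required: kind aligns to kind
  int64 -> int64, writer required: retries aligns to retries
  int32 -> int32, writer optional: duration aligns to duration
  bool -> bool, writer optional: enabled aligns to enabled
  bytes -> bytes, writer required: avatar aligns to avatar
  nothing fires on Device: backward is COMPATIBLE
decode walk for Device under reader schema v2:
  version := null (not supplied -> null)
  kind := "ADMIN"
  retries := 0
  duration := 40
  enabled := true
  avatar := 0x1A2B
  => decoded: {"version": null, "kind": "ADMIN", "retries": 0, "duration": 40, "enabled": true, "avatar": 0x1A2B}
the other Device changes do not affect what is asked:
  enum Kind (field kind in record Device): symbol FAX added -> matters only for Device's forward compatibility — outside the asked direction
  field avatar in record Device: required changed to optional -> matters only for Device's forward compatibility — outside the asked direction

backward: COMPATIBLE []; decoded: {"version": null, "kind": "ADMIN", "retries": 0, "duration": 40, "enabled": true, "avatar": 0x1A2B}


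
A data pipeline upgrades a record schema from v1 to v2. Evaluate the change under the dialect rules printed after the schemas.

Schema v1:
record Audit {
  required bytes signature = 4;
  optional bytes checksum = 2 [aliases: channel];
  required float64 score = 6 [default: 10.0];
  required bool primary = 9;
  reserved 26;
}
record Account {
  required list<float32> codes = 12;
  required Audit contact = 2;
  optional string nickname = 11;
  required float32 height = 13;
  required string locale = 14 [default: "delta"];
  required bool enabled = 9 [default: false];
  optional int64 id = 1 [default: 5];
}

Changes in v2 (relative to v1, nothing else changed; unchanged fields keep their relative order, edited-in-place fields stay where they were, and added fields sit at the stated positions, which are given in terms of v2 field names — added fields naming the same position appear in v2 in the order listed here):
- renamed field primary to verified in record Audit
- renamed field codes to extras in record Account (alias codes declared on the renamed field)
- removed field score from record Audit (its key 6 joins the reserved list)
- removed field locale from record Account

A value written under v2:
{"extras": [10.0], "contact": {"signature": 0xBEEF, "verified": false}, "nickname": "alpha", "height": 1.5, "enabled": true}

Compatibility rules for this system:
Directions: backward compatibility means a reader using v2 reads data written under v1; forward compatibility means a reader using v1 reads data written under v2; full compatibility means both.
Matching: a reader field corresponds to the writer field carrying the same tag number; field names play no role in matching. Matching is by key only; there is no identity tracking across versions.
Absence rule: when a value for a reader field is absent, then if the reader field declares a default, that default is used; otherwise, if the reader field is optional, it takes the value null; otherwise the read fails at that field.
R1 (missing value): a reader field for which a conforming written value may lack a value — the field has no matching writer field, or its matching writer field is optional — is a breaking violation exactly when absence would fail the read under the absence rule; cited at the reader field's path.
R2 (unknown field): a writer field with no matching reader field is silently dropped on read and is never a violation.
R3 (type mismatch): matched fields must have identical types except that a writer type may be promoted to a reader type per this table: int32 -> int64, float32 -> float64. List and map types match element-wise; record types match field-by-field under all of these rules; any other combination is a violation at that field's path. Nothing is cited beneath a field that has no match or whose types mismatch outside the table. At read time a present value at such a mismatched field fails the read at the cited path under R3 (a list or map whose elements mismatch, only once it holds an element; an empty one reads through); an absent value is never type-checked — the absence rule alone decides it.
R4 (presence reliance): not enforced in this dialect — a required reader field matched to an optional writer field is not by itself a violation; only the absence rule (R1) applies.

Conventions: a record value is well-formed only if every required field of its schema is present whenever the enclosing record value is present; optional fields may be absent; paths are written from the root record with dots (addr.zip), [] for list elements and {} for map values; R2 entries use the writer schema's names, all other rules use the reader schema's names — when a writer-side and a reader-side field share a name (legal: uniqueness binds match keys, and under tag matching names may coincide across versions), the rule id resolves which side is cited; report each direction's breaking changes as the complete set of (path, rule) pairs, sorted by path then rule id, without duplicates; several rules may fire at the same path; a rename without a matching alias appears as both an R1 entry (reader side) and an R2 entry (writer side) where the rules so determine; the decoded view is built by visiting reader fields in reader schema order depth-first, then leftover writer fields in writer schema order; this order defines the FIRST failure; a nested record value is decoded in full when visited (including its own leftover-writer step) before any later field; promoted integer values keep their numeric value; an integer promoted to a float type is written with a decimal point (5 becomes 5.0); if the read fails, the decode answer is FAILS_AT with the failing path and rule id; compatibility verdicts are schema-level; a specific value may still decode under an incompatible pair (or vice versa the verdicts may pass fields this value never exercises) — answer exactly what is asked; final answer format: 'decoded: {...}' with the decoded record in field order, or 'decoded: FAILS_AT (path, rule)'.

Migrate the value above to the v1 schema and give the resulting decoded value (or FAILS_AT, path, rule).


in Account below, arrows point writer -> reader
migrating the Account value to v1:
  codes := [10.0] (from writer extras)
  contact.signature := 0xBEEF
  contact.checksum := null (absent, optional -> null)
  contact.score := 10.0 (absent -> default)
  contact.primary := false (from writer verified)
  nickname := "alpha"
  height := 1.5
  locale := "delta" (absent -> default)
  enabled := true
  id := 5 (absent -> default)
  => decoded: {"codes": [10.0], "contact": {"signature": 0xBEEF, "checksum": null, "score": 10.0, "primary": false}, "nickname": "alpha", "height": 1.5, "locale": "delta", "enabled": true, "id": 5}
remaining Account differences; none change what is asked:
  renamed field primary to verified in record Audit -> no rule fires on it and the decoded Account view is identical with or without it
  renamed field codes to extras in record Account (alias codes declared on the renamed field) -> no rule fires on it and the decoded Account view is identical with or without it
  removed field score from record Audit (its key 6 joins the reserved list) -> no rule fires on it and the decoded Account view is identical with or without it
  removed field locale from record Account -> no rule fires on it and the decoded Account view is identical with or without it

decoded: {"codes": [10.0], "contact": {"signature": 0xBEEF, "checksum": null, "score": 10.0, "primary": false}, "nickname": "alpha", "height": 1.5, "locale": "delta", "enabled": true, "id": 5}


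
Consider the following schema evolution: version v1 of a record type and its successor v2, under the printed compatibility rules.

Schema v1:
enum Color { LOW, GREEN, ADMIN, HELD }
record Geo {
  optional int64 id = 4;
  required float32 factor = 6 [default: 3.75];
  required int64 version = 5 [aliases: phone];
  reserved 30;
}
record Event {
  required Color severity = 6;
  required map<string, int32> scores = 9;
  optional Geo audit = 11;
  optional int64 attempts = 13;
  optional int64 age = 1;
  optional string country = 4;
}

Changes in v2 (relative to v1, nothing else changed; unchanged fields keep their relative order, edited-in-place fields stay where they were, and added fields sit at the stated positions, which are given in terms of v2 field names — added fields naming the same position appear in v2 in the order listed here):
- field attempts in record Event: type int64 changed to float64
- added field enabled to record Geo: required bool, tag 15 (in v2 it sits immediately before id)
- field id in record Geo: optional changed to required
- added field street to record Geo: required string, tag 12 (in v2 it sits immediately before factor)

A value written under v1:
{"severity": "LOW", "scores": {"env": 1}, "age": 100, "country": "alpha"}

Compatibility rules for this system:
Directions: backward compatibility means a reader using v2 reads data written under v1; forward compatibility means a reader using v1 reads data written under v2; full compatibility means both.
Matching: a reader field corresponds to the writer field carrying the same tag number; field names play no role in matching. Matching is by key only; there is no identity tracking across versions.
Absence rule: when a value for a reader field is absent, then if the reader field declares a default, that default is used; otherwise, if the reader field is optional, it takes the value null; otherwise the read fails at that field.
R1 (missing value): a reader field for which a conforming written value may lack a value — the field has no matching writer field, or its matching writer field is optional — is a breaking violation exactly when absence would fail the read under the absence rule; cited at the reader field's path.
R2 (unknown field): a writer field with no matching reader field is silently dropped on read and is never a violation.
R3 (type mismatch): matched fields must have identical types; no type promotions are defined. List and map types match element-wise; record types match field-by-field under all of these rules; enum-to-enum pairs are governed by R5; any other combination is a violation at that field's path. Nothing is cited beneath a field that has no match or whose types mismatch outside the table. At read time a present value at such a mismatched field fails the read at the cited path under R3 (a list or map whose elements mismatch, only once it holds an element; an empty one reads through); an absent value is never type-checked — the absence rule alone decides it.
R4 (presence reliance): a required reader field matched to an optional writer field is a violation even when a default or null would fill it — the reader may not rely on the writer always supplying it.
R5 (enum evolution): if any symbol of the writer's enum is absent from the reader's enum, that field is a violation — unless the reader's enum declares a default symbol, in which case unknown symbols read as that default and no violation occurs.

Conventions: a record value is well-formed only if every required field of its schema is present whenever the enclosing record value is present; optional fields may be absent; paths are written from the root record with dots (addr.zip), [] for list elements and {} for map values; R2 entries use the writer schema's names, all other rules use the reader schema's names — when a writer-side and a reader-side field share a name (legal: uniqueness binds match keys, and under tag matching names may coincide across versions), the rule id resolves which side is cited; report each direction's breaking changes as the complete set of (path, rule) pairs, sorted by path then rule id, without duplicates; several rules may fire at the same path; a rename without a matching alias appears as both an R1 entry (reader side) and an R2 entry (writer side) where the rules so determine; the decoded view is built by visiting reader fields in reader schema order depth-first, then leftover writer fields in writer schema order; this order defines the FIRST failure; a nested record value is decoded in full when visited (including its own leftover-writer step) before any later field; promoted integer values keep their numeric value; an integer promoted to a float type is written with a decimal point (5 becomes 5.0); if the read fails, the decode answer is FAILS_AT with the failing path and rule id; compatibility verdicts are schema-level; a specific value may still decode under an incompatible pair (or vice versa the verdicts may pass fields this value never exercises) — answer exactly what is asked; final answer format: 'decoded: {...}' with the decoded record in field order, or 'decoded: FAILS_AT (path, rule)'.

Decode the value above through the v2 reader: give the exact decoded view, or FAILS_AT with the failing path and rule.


decoded: {"severity": "LOW", "scores": {"env": 1}, "audit": null, "attempts": null, "age": 100, "country": "alpha"}

the writer's type comes first in each Event pair
decode (reader v2):
  severity := "LOW"
  scores := {"env": 1}
  audit := null (absent, optional -> null)
  attempts := null (absent, optional -> null)
  age := 100
  country := "alpha"
  => decoded: {"severity": "LOW", "scores": {"env": 1}, "audit": null, "attempts": null, "age": 100, "country": "alpha"}
diffs on Event not affecting the asked answer:
  field attempts in record Event: type int64 changed to float64 -> affects the rule determinations only; this particular Event value decodes identically
  added field enabled to record Geo: required bool, tag 15 (in v2 it sits immediately before id) -> affects the rule determinations only; this particular Event value decodes identically
  field id in record Geo: optional changed to required -> affects the rule determinations only; this particular Event value decodes identically
  added field street to record Geo: required string, tag 12 (in v2 it sits immediately before factor) -> affects the rule determinations only; this particular Event value decodes identically


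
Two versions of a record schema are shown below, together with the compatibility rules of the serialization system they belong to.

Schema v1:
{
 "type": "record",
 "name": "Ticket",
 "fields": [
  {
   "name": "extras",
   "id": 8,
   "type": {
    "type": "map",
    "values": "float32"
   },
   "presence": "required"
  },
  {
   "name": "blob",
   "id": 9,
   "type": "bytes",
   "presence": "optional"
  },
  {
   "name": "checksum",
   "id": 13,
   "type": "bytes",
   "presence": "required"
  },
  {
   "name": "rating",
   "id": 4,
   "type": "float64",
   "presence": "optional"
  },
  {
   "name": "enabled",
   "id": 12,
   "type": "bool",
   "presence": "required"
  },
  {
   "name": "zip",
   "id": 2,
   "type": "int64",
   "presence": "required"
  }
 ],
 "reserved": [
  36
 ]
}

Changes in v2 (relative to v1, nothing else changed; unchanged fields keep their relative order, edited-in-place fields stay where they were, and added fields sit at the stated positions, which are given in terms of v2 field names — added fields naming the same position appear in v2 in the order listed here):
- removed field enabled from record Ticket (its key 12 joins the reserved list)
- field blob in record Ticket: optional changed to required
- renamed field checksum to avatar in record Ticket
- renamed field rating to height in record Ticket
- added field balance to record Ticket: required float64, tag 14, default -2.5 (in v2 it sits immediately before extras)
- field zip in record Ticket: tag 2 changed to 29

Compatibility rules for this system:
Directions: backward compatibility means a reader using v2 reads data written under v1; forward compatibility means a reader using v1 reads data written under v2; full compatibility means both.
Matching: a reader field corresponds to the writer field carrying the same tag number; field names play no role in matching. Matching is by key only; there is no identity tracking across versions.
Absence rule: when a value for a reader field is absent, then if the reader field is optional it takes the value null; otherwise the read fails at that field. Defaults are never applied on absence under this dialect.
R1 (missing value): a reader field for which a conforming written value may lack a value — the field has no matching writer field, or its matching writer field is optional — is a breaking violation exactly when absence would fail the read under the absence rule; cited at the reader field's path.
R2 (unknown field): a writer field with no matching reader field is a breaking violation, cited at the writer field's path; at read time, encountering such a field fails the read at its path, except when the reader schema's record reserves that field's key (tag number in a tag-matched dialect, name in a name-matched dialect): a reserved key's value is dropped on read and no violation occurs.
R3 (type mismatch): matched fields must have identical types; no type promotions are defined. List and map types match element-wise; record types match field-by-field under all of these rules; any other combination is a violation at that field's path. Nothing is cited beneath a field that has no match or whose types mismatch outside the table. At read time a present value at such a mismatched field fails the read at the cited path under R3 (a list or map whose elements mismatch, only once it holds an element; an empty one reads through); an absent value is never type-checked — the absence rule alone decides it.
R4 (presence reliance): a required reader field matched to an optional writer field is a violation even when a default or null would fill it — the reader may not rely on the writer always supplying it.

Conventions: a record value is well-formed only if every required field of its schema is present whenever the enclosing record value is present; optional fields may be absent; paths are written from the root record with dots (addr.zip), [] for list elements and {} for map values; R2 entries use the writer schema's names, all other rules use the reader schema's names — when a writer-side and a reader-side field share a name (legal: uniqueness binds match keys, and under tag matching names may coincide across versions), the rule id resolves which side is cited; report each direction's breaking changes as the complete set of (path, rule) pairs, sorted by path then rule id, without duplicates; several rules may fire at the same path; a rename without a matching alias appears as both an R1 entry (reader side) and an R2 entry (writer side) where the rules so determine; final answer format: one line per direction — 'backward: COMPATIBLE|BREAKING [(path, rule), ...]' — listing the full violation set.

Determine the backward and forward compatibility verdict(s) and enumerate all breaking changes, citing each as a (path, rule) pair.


backward: BREAKING [(balance, R1), (blob, R1), (blob, R4), (zip, R1), (zip, R2)]; forward: BREAKING [(balance, R2), (enabled, R1), (zip, R1), (zip, R2)]

the writer's type comes first in each Ticket pair
checking backward for Ticket: reader v2 against writer v1:
  balance: no writer-side match
  extras: paired with writer extras (map<string, float32> -> map<string, float32>; writer required)
  blob: paired with writer blob (bytes -> bytes; writer optional)
  avatar: paired with writer checksum (bytes -> bytes; writer required)
  height: paired with writer rating (float64 -> float64; writer optional)
  zip: no writer-side match
  leftover writer field: enabled
  leftover writer field: zip
  breaking: (balance, R1)
  breaking: (blob, R1)
  breaking: (blob, R4)
  breaking: (zip, R1)
  breaking: (zip, R2)
  => backward: BREAKING (5)
checking forward for Ticket: reader v1 against writer v2:
  extras: paired with writer extras (map<string, float32> -> map<string, float32>; writer required)
  blob: paired with writer blob (bytes -> bytes; writer required)
  checksum: paired with writer avatar (bytes -> bytes; writer required)
  rating: paired with writer height (float64 -> float64; writer optional)
  enabled: no writer-side match
  zip: no writer-side match
  leftover writer field: balance
  leftover writer field: zip
  breaking: (balance, R2)
  breaking: (enabled, R1)
  breaking: (zip, R1)
  breaking: (zip, R2)
  => forward: BREAKING (4)


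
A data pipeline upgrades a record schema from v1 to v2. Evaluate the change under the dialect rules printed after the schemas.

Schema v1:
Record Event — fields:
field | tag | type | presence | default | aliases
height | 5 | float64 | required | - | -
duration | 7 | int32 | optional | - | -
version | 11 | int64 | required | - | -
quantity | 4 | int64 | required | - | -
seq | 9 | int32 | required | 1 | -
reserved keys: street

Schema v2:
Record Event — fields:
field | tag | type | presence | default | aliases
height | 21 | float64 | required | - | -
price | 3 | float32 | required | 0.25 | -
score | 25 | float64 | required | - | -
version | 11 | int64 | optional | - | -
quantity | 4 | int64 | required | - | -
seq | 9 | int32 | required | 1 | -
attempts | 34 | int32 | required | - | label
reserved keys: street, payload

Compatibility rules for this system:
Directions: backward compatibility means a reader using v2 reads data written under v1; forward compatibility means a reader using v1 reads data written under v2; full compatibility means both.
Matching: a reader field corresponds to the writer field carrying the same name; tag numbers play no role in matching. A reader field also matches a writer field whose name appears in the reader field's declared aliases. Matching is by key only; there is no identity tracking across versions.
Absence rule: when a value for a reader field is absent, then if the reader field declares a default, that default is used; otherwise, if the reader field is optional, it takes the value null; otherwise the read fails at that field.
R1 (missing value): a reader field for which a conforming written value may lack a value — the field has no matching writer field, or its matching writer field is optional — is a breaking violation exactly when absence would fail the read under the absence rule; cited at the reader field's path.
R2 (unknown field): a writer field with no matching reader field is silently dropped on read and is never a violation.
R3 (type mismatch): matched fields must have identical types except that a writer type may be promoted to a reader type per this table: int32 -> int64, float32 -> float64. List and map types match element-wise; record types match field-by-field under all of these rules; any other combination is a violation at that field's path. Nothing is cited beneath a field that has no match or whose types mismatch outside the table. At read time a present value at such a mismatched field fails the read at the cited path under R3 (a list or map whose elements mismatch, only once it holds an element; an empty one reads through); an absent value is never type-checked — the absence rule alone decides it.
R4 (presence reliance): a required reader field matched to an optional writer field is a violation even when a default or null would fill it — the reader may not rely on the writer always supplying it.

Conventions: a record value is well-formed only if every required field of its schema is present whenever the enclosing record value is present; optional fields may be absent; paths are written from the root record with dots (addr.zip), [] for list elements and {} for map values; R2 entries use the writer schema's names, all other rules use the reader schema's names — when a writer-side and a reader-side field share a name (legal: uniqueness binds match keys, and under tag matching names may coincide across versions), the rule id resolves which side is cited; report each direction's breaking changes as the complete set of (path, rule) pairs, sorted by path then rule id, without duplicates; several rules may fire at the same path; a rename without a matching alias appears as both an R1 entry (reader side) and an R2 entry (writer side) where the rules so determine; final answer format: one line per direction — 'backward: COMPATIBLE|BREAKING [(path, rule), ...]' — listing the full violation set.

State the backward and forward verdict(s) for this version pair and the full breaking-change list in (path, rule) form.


in Event below, arrows point writer -> reader
backward pass over Event, reader schema v2, writer schema v1:
  height <- height (float64 -> float64, writer required)
  price: no writer-side match
  score: no writer-side match
  version <- version (int64 -> int64, writer required)
  quantity <- quantity (int64 -> int64, writer required)
  seq <- seq (int32 -> int32, writer required)
  attempts: no writer-side match
  duration (writer side), unknown to reader
  breaking: (attempts, R1)
  breaking: (score, R1)
  backward on Event therefore BREAKING (2)
forward pass over Event, reader schema v1, writer schema v2:
  height <- height (float64 -> float64, writer required)
  duration: no writer-side match
  version <- version (int64 -> int64, writer optional)
  quantity <- quantity (int64 -> int64, writer required)
  seq <- seq (int32 -> int32, writer required)
  price (writer side), unknown to reader
  score (writer side), unknown to reader
  attempts (writer side), unknown to reader
  breaking: (version, R1)
  breaking: (version, R4)
  forward on Event therefore BREAKING (2)

backward: BREAKING [(attempts, R1), (score, R1)]; forward: BREAKING [(version, R1), (version, R4)]


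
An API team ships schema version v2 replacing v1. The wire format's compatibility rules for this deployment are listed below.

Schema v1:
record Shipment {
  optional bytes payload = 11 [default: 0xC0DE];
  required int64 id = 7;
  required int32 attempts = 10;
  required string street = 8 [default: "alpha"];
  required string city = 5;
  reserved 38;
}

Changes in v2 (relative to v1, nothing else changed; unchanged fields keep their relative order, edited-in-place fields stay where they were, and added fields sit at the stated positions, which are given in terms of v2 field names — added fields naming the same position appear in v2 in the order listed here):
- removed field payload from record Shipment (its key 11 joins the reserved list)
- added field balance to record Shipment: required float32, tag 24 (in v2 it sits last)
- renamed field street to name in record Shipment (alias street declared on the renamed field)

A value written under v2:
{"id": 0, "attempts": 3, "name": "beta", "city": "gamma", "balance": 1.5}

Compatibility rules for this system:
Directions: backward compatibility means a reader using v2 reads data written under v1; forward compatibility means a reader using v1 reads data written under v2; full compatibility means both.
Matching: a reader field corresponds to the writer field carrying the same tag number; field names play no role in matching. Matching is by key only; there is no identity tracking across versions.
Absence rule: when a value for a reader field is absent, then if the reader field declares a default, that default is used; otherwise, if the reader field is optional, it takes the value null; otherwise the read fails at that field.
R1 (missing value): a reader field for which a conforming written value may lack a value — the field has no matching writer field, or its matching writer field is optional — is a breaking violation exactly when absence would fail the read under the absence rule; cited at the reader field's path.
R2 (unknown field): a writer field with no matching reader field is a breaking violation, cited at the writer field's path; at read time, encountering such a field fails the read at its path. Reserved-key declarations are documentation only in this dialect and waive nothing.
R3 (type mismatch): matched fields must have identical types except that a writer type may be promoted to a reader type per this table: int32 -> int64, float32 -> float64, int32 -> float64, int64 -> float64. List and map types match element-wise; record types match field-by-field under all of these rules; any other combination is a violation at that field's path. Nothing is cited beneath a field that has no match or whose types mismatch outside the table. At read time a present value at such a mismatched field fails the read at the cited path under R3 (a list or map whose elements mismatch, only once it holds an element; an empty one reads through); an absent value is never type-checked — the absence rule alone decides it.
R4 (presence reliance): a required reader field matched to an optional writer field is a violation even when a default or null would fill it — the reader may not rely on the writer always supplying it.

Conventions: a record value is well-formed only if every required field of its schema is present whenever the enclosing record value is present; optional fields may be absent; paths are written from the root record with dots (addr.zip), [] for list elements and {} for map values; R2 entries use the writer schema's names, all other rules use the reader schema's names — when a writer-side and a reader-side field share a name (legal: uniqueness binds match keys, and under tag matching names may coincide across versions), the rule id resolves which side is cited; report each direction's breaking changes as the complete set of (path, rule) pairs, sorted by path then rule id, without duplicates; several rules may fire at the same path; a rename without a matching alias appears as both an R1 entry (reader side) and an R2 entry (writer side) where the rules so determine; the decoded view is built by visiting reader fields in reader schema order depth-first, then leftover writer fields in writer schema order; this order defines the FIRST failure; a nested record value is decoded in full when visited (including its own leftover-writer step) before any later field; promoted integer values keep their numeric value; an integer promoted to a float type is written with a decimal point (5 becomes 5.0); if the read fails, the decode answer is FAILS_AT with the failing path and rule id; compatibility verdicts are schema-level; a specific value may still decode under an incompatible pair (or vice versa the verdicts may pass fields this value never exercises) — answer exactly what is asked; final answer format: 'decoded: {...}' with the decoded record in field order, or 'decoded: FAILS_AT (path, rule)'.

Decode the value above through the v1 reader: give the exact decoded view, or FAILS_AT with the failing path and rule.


the writer's type comes first in each Shipment pair
migrating the Shipment value to v1:
  payload := 0xC0DE (no value, default fills)
  id := 0
  attempts := 3
  street := "beta" (from writer name)
  city := "gamma"
  read fails at balance under R2 (unknown field)
  => FAILS_AT (balance, R2)
remaining Shipment differences; none change what is asked:
  removed field payload from record Shipment (its key 11 joins the reserved list) -> matters for Shipment compatibility verdicts, not for this value's decode
  renamed field street to name in record Shipment (alias street declared on the renamed field) -> fires no rule on Shipment under this dialect and leaves the result unchanged

decoded: FAILS_AT (balance, R2)


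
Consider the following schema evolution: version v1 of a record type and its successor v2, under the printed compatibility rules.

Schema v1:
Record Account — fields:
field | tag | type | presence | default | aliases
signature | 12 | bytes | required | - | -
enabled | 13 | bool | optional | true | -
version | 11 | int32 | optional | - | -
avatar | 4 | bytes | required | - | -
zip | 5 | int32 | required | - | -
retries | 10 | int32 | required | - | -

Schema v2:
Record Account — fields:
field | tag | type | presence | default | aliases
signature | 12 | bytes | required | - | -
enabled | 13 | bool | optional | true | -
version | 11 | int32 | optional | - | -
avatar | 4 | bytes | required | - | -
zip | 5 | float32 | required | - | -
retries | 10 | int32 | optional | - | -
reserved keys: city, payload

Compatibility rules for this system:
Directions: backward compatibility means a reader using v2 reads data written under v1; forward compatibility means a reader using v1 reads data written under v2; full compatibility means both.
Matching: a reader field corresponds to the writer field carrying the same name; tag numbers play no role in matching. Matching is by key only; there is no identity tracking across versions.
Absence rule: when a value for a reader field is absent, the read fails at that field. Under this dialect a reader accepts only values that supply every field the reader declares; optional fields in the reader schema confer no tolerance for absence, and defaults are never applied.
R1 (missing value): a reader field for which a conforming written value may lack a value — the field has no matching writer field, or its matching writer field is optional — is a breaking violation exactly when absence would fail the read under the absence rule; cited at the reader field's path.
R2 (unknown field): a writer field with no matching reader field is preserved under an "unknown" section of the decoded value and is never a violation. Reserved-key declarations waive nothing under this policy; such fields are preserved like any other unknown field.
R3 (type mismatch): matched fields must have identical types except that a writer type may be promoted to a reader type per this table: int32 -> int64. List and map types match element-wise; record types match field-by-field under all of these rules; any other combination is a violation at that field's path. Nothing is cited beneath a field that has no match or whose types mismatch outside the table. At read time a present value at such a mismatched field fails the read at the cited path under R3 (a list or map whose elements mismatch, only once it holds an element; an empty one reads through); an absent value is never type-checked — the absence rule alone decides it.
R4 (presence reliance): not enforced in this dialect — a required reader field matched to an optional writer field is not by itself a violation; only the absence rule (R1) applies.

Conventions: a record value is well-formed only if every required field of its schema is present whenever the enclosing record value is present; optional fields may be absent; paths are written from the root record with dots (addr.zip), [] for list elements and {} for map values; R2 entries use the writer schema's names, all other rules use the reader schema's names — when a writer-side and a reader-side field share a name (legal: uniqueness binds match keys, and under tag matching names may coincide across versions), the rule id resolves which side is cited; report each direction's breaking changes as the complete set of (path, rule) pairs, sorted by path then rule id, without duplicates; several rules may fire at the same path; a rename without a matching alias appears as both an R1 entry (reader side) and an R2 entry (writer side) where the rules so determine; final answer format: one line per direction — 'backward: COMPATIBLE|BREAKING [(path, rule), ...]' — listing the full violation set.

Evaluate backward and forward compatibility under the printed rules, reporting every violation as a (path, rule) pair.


backward: BREAKING [(enabled, R1), (version, R1), (zip, R3)]; forward: BREAKING [(enabled, R1), (retries, R1), (version, R1), (zip, R3)]

in Account below, arrows point writer -> reader
backward pass over Account, reader schema v2, writer schema v1:
  signature: bytes -> bytes, writer required; from signature
  enabled: bool -> bool, writer optional; from enabled
  version: int32 -> int32, writer optional; from version
  avatar: bytes -> bytes, writer required; from avatar
  zip: int32 -> float32, writer required; from zip
  retries: int32 -> int32, writer required; from retries
  breaking: (enabled, R1)
  breaking: (version, R1)
  breaking: (zip, R3)
  => 3 violation(s): backward is BREAKING for Account
forward pass over Account, reader schema v1, writer schema v2:
  signature: bytes -> bytes, writer required; from signature
  enabled: bool -> bool, writer optional; from enabled
  version: int32 -> int32, writer optional; from version
  avatar: bytes -> bytes, writer required; from avatar
  zip: float32 -> int32, writer required; from zip
  retries: int32 -> int32, writer optional; from retries
  breaking: (enabled, R1)
  breaking: (retries, R1)
  breaking: (version, R1)
  breaking: (zip, R3)
  => 4 violation(s): forward is BREAKING for Account
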